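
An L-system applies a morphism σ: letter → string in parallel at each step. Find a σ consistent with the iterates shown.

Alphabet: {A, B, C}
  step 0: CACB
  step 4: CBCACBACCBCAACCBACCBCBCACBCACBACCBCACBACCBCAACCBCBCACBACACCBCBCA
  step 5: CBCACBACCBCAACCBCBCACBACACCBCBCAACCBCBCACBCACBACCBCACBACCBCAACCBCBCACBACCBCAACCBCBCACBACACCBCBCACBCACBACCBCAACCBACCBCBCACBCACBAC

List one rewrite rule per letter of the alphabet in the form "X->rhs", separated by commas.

A->AC, B->CA, C->CB

  step 4 ⇒ step 5: CBCACBACCBCAACCBACCBCBCACBCACBACCBCACBACCBCAACCBCBCACBACACCBCBCA ⇒ CB·CA·CB·AC·CB·CA·AC·CB·CB·CA·CB·AC·AC·CB·CB·CA·AC·CB·CB·CA·CB·CA·CB·AC·CB·CA·CB·AC·CB·CA·AC·CB·CB·CA·CB·AC·CB·CA·AC·CB·CB·CA·CB·AC·AC·CB·CB·CA·CB·CA·CB·AC·CB·CA·AC·CB·AC·CB·CB·CA·CB·CA·CB·AC
    A ↦ AC
    B ↦ CA
    C ↦ CB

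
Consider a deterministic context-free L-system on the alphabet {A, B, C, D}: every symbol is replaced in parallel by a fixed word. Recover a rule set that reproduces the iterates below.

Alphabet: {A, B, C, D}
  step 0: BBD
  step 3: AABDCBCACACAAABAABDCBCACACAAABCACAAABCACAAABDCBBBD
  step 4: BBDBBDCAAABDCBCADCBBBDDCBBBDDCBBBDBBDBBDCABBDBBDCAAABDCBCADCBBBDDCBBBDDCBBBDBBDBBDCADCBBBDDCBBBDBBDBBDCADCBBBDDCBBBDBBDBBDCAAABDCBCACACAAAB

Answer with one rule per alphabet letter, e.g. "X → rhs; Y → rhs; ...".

  step 3 ⇒ step 4: AABDCBCACACAAABAABDCBCACACAAABCACAAABCACAAABDCBBBD ⇒ BBD·BBD·CA·AAB·DCB·CA·DCB·BBD·DCB·BBD·DCB·BBD·BBD·BBD·CA·BBD·BBD·CA·AAB·DCB·CA·DCB·BBD·DCB·BBD·DCB·BBD·BBD·BBD·CA·DCB·BBD·DCB·BBD·BBD·BBD·CA·DCB·BBD·DCB·BBD·BBD·BBD·CA·AAB·DCB·CA·CA·CA·AAB
    A ↦ BBD
    B ↦ CA
    C ↦ DCB
    D ↦ AAB

A->BBD, B->CA, C->DCB, D->AAB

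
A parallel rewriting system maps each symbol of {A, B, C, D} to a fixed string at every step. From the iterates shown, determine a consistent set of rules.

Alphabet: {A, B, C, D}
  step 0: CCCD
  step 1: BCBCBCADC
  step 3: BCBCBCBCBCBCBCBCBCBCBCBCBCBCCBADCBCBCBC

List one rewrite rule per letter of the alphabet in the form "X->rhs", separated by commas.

A->CB, B->BC, C->BC, D->ADC

  step 0 ⇒ step 1: CCCD ⇒ BC·BC·BC·ADC
    C ↦ BC
    D ↦ ADC
    A ↦ CB  (constrained at step 1)
    B ↦ BC  (constrained at step 1)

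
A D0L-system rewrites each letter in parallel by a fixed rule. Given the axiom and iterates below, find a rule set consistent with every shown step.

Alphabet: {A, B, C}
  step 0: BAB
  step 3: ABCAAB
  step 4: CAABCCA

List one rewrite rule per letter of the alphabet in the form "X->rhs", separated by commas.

  step 3 ⇒ step 4: ABCAAB ⇒ C·A·AB·C·C·A
    A ↦ C
    B ↦ A
    C ↦ AB

A->C, B->A, C->AB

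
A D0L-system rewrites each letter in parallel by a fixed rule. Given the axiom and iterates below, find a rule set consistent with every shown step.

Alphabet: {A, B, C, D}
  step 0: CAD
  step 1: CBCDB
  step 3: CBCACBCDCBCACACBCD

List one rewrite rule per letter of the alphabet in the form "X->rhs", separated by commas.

  step 0 ⇒ step 1: CAD ⇒ CB·CD·B
    A ↦ CD
    C ↦ CB
    D ↦ B
    B ↦ CA  (constrained at step 1)

A->CD, B->CA, C->CB, D->B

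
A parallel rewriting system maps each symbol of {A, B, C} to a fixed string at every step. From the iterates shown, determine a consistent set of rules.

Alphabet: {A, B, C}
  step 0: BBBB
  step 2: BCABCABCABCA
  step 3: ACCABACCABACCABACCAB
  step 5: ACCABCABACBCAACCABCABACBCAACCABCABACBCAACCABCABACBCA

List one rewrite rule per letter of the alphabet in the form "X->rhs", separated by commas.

  step 2 ⇒ step 3: BCABCABCABCA ⇒ AC·CA·B·AC·CA·B·AC·CA·B·AC·CA·B
    A ↦ B
    B ↦ AC
    C ↦ CA

A->B, B->AC, C->CA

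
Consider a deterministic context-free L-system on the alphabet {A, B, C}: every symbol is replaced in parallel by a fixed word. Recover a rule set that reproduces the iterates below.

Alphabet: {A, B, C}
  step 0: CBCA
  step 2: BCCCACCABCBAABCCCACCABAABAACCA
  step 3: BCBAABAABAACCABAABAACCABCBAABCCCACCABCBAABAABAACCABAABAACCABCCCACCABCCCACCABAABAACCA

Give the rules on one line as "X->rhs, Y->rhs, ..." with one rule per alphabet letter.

A->CCA, B->BC, C->BAA

  step 2 ⇒ step 3: BCCCACCABCBAABCCCACCABAABAACCA ⇒ BC·BAA·BAA·BAA·CCA·BAA·BAA·CCA·BC·BAA·BC·CCA·CCA·BC·BAA·BAA·BAA·CCA·BAA·BAA·CCA·BC·CCA·CCA·BC·CCA·CCA·BAA·BAA·CCA
    A ↦ CCA
    B ↦ BC
    C ↦ BAA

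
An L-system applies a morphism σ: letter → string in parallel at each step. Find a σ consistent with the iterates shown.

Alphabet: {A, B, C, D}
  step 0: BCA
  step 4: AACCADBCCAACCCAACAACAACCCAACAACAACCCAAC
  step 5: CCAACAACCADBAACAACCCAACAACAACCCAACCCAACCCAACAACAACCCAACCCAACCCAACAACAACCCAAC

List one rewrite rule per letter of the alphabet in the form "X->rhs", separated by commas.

A->C, B->DB, C->AAC, D->A

  step 4 ⇒ step 5: AACCADBCCAACCCAACAACAACCCAACAACAACCCAAC ⇒ C·C·AAC·AAC·C·A·DB·AAC·AAC·C·C·AAC·AAC·AAC·C·C·AAC·C·C·AAC·C·C·AAC·AAC·AAC·C·C·AAC·C·C·AAC·C·C·AAC·AAC·AAC·C·C·AAC
    A ↦ C
    B ↦ DB
    C ↦ AAC
    D ↦ A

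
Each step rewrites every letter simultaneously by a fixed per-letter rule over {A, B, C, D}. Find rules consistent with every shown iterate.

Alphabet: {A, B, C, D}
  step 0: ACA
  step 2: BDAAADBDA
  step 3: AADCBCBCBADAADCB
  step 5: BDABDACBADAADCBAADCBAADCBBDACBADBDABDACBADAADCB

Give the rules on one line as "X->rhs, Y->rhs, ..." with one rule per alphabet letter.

A->CB, B->A, C->BD, D->AD

  step 2 ⇒ step 3: BDAAADBDA ⇒ A·AD·CB·CB·CB·AD·A·AD·CB
    A ↦ CB
    B ↦ A
    D ↦ AD
    C ↦ BD  (constrained at step 0)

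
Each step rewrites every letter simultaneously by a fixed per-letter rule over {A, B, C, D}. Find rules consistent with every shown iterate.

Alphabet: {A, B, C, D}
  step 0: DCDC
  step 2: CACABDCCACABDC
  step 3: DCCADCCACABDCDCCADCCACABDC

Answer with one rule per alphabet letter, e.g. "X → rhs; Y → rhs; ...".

A->CA, B->C, C->DC, D->AB

  step 2 ⇒ step 3: CACABDCCACABDC ⇒ DC·CA·DC·CA·C·AB·DC·DC·CA·DC·CA·C·AB·DC
    A ↦ CA
    B ↦ C
    C ↦ DC
    D ↦ AB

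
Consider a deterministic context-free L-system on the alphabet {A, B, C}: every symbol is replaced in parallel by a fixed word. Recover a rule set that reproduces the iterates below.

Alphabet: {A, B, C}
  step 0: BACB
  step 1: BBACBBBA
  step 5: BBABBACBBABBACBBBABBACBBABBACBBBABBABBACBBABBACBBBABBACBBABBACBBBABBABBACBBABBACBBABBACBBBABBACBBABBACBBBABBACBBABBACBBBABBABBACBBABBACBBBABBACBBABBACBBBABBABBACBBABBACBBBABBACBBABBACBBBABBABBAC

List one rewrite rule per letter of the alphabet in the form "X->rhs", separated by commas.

  step 0 ⇒ step 1: BACB ⇒ BBA·C·B·BBA
    A ↦ C
    B ↦ BBA
    C ↦ B

A->C, B->BBA, C->B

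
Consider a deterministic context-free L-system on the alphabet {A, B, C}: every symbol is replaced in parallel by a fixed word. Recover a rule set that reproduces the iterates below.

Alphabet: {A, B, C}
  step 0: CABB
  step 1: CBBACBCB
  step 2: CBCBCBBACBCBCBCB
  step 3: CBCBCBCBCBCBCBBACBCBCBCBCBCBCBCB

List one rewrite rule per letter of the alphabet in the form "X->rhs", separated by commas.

  step 2 ⇒ step 3: CBCBCBBACBCBCBCB ⇒ CB·CB·CB·CB·CB·CB·CB·BA·CB·CB·CB·CB·CB·CB·CB·CB
    A ↦ BA
    B ↦ CB
    C ↦ CB

A->BA, B->CB, C->CB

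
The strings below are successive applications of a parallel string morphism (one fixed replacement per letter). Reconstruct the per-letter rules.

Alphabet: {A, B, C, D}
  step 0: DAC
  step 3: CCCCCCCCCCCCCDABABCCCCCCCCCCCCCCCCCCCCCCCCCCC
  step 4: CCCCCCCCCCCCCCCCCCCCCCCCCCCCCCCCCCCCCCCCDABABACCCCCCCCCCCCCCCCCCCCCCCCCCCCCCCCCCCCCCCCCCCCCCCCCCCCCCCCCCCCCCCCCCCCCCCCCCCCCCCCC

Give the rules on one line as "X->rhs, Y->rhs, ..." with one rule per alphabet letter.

  step 3 ⇒ step 4: CCCCCCCCCCCCCDABABCCCCCCCCCCCCCCCCCCCCCCCCCCC ⇒ CCC·CCC·CCC·CCC·CCC·CCC·CCC·CCC·CCC·CCC·CCC·CCC·CCC·CDA·B·A·B·A·CCC·CCC·CCC·CCC·CCC·CCC·CCC·CCC·CCC·CCC·CCC·CCC·CCC·CCC·CCC·CCC·CCC·CCC·CCC·CCC·CCC·CCC·CCC·CCC·CCC·CCC·CCC
    A ↦ B
    B ↦ A
    C ↦ CCC
    D ↦ CDA

A->B, B->A, C->CCC, D->CDA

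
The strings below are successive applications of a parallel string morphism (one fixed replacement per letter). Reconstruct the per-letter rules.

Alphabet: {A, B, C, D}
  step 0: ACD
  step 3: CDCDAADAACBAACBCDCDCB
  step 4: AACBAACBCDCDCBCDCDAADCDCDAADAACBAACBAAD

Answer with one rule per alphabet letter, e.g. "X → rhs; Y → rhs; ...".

A->CD, B->D, C->AA, D->CB

  step 3 ⇒ step 4: CDCDAADAACBAACBCDCDCB ⇒ AA·CB·AA·CB·CD·CD·CB·CD·CD·AA·D·CD·CD·AA·D·AA·CB·AA·CB·AA·D
    A ↦ CD
    B ↦ D
    C ↦ AA
    D ↦ CB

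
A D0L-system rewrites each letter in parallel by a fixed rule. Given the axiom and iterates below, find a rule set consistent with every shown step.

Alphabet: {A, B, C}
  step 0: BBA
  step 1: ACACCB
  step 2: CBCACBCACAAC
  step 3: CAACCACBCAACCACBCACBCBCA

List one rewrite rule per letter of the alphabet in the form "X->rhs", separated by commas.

A->CB, B->AC, C->CA

  step 2 ⇒ step 3: CBCACBCACAAC ⇒ CA·AC·CA·CB·CA·AC·CA·CB·CA·CB·CB·CA
    A ↦ CB
    B ↦ AC
    C ↦ CA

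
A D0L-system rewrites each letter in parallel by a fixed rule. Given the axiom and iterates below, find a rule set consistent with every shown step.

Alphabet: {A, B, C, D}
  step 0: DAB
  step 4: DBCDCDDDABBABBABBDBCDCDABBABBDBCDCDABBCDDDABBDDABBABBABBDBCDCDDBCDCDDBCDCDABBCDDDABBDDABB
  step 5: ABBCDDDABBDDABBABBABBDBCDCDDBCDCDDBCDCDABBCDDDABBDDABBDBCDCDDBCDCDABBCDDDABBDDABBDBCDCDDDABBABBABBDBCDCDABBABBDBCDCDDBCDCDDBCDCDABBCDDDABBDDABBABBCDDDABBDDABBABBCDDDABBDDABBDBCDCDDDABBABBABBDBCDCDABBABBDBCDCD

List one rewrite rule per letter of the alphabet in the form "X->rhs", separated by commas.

A->DB, B->CD, C->DD, D->ABB

  step 4 ⇒ step 5: DBCDCDDDABBABBABBDBCDCDABBABBDBCDCDABBCDDDABBDDABBABBABBDBCDCDDBCDCDDBCDCDABBCDDDABBDDABB ⇒ ABB·CD·DD·ABB·DD·ABB·ABB·ABB·DB·CD·CD·DB·CD·CD·DB·CD·CD·ABB·CD·DD·ABB·DD·ABB·DB·CD·CD·DB·CD·CD·ABB·CD·DD·ABB·DD·ABB·DB·CD·CD·DD·ABB·ABB·ABB·DB·CD·CD·ABB·ABB·DB·CD·CD·DB·CD·CD·DB·CD·CD·ABB·CD·DD·ABB·DD·ABB·ABB·CD·DD·ABB·DD·ABB·ABB·CD·DD·ABB·DD·ABB·DB·CD·CD·DD·ABB·ABB·ABB·DB·CD·CD·ABB·ABB·DB·CD·CD
    A ↦ DB
    B ↦ CD
    C ↦ DD
    D ↦ ABB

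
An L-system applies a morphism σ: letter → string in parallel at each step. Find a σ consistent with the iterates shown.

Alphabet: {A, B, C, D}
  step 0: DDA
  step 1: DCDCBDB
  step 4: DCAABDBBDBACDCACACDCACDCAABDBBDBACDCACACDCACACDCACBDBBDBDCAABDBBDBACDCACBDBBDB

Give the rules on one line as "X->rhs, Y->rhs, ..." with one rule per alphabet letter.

  step 0 ⇒ step 1: DDA ⇒ DC·DC·BDB
    A ↦ BDB
    D ↦ DC
    B ↦ AC  (constrained at step 1)
    C ↦ AA  (constrained at step 1)

A->BDB, B->AC, C->AA, D->DC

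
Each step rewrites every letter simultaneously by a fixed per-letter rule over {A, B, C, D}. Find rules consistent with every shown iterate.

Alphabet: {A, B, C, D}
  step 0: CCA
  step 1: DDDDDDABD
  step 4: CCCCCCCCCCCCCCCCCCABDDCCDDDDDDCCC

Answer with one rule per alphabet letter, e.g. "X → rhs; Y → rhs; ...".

  step 0 ⇒ step 1: CCA ⇒ DDD·DDD·ABD
    A ↦ ABD
    C ↦ DDD
    B ↦ D  (constrained at step 1)
    D ↦ C  (constrained at step 1)

A->ABD, B->D, C->DDD, D->C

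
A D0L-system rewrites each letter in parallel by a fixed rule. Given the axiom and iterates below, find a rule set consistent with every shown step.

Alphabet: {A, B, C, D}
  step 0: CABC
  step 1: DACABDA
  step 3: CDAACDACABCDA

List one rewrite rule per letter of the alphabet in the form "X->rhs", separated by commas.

A->C, B->AB, C->DA, D->A

  step 0 ⇒ step 1: CABC ⇒ DA·C·AB·DA
    A ↦ C
    B ↦ AB
    C ↦ DA
    D ↦ A  (constrained at step 1)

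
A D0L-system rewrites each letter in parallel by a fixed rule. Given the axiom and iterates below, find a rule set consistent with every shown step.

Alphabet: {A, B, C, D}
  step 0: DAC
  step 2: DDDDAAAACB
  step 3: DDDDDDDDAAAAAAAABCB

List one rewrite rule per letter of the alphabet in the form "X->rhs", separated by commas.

  step 2 ⇒ step 3: DDDDAAAACB ⇒ DD·DD·DD·DD·AA·AA·AA·AA·B·CB
    A ↦ AA
    B ↦ CB
    C ↦ B
    D ↦ DD

A->AA, B->CB, C->B, D->DD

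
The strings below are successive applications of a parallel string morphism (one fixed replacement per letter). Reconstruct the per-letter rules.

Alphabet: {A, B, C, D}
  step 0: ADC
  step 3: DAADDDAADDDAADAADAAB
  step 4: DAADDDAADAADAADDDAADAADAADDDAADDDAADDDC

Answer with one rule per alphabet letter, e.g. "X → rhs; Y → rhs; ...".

A->D, B->DC, C->B, D->DAA

  step 3 ⇒ step 4: DAADDDAADDDAADAADAAB ⇒ DAA·D·D·DAA·DAA·DAA·D·D·DAA·DAA·DAA·D·D·DAA·D·D·DAA·D·D·DC
    A ↦ D
    B ↦ DC
    D ↦ DAA
    C ↦ B  (constrained at step 0)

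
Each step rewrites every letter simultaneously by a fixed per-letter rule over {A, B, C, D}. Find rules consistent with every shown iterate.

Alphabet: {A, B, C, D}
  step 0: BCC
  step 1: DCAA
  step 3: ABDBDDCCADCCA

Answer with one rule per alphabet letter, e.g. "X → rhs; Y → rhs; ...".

A->BD, B->DC, C->A, D->CA

  step 0 ⇒ step 1: BCC ⇒ DC·A·A
    B ↦ DC
    C ↦ A
    A ↦ BD  (constrained at step 1)
    D ↦ CA  (constrained at step 1)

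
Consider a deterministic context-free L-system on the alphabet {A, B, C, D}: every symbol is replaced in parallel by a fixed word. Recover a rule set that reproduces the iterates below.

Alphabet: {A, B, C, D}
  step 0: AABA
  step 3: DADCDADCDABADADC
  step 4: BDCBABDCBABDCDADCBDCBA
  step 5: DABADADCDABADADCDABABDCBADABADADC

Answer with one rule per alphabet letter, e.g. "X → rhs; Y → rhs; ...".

  step 4 ⇒ step 5: BDCBABDCBABDCDADCBDCBA ⇒ DA·B·A·DA·DC·DA·B·A·DA·DC·DA·B·A·B·DC·B·A·DA·B·A·DA·DC
    A ↦ DC
    B ↦ DA
    C ↦ A
    D ↦ B

A->DC, B->DA, C->A, D->B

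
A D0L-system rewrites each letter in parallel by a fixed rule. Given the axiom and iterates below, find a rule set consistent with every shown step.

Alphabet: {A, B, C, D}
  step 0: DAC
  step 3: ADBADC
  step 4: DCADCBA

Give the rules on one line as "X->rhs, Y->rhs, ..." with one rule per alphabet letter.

A->D, B->A, C->BA, D->C

  step 3 ⇒ step 4: ADBADC ⇒ D·C·A·D·C·BA
    A ↦ D
    B ↦ A
    C ↦ BA
    D ↦ C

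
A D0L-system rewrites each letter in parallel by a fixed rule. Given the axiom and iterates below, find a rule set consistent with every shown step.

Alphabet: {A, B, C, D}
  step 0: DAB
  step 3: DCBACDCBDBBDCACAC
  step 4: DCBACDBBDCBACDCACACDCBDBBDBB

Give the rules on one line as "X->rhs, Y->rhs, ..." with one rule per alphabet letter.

A->DB, B->AC, C->B, D->DC

  step 3 ⇒ step 4: DCBACDCBDBBDCACAC ⇒ DC·B·AC·DB·B·DC·B·AC·DC·AC·AC·DC·B·DB·B·DB·B
    A ↦ DB
    B ↦ AC
    C ↦ B
    D ↦ DC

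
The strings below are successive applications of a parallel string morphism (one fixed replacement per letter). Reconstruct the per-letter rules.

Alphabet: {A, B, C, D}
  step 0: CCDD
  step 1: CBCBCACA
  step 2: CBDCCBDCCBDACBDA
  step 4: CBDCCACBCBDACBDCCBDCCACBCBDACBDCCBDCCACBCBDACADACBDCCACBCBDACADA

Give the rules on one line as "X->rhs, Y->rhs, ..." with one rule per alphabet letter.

A->DA, B->DC, C->CB, D->CA

  step 1 ⇒ step 2: CBCBCACA ⇒ CB·DC·CB·DC·CB·DA·CB·DA
    A ↦ DA
    B ↦ DC
    C ↦ CB
  step 0 ⇒ step 1: CCDD ⇒ CB·CB·CA·CA
    D ↦ CA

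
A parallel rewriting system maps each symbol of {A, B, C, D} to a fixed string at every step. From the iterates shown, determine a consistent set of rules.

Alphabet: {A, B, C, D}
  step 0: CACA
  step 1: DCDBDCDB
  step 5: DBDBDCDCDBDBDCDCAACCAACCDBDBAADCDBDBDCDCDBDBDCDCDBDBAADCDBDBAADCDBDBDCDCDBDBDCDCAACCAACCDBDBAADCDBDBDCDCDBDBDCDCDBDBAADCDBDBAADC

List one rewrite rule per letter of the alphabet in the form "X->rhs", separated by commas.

  step 0 ⇒ step 1: CACA ⇒ DC·DB·DC·DB
    A ↦ DB
    C ↦ DC
    B ↦ CC  (constrained at step 1)
    D ↦ AA  (constrained at step 1)

A->DB, B->CC, C->DC, D->AA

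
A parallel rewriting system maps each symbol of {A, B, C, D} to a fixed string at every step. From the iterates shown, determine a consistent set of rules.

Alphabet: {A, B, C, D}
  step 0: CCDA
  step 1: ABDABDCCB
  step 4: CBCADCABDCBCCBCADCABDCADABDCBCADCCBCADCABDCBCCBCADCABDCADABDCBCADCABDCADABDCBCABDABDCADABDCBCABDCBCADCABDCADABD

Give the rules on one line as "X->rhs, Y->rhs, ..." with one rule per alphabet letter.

A->CB, B->CAD, C->ABD, D->C

  step 0 ⇒ step 1: CCDA ⇒ ABD·ABD·C·CB
    A ↦ CB
    C ↦ ABD
    D ↦ C
    B ↦ CAD  (constrained at step 1)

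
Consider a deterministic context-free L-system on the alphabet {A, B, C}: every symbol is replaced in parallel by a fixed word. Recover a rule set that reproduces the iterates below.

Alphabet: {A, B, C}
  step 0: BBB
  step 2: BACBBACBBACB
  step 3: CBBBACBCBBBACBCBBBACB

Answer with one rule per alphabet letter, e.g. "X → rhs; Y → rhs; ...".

  step 2 ⇒ step 3: BACBBACBBACB ⇒ CB·B·BA·CB·CB·B·BA·CB·CB·B·BA·CB
    A ↦ B
    B ↦ CB
    C ↦ BA

A->B, B->CB, C->BA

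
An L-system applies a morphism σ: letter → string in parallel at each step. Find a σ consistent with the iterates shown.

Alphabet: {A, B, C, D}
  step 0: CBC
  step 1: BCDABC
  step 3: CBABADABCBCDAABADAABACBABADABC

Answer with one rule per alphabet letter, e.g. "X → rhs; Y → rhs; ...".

A->ABA, B->DA, C->BC, D->CB

  step 0 ⇒ step 1: CBC ⇒ BC·DA·BC
    B ↦ DA
    C ↦ BC
    A ↦ ABA  (constrained at step 1)
    D ↦ CB  (constrained at step 1)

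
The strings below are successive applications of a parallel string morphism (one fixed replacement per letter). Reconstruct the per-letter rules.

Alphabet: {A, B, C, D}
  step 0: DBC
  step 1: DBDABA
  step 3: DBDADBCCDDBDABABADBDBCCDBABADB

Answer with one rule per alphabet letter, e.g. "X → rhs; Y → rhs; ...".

  step 0 ⇒ step 1: DBC ⇒ DB·DA·BA
    B ↦ DA
    C ↦ BA
    D ↦ DB
    A ↦ CCD  (constrained at step 1)

A->CCD, B->DA, C->BA, D->DB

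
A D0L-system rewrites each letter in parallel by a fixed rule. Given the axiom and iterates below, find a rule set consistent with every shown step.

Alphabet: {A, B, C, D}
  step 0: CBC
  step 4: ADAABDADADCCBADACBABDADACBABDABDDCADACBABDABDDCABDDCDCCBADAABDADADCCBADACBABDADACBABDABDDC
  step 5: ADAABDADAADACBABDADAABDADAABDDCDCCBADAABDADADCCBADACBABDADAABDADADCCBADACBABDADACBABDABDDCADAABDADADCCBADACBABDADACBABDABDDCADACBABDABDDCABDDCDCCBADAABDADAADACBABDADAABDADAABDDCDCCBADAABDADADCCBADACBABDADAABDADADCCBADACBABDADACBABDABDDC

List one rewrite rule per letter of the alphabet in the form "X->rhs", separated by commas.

A->ADA, B->CB, C->DC, D->ABD

  step 4 ⇒ step 5: ADAABDADADCCBADACBABDADACBABDABDDCADACBABDABDDCABDDCDCCBADAABDADADCCBADACBABDADACBABDABDDC ⇒ ADA·ABD·ADA·ADA·CB·ABD·ADA·ABD·ADA·ABD·DC·DC·CB·ADA·ABD·ADA·DC·CB·ADA·CB·ABD·ADA·ABD·ADA·DC·CB·ADA·CB·ABD·ADA·CB·ABD·ABD·DC·ADA·ABD·ADA·DC·CB·ADA·CB·ABD·ADA·CB·ABD·ABD·DC·ADA·CB·ABD·ABD·DC·ABD·DC·DC·CB·ADA·ABD·ADA·ADA·CB·ABD·ADA·ABD·ADA·ABD·DC·DC·CB·ADA·ABD·ADA·DC·CB·ADA·CB·ABD·ADA·ABD·ADA·DC·CB·ADA·CB·ABD·ADA·CB·ABD·ABD·DC
    A ↦ ADA
    B ↦ CB
    C ↦ DC
    D ↦ ABD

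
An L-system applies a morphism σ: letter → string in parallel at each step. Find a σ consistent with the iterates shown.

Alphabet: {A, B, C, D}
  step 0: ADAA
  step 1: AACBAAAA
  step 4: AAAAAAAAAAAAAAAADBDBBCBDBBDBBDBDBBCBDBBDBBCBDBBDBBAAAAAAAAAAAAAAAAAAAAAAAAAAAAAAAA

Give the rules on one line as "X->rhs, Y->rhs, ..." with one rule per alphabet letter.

  step 0 ⇒ step 1: ADAA ⇒ AA·CB·AA·AA
    A ↦ AA
    D ↦ CB
    B ↦ DBB  (constrained at step 1)
    C ↦ DB  (constrained at step 1)

A->AA, B->DBB, C->DB, D->CB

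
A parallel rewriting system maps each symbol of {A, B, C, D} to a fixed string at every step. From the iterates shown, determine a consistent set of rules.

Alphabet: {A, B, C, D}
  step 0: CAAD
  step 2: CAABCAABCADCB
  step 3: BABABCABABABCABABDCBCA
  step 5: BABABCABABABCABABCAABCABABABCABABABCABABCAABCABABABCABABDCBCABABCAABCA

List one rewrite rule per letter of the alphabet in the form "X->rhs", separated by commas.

A->AB, B->CA, C->B, D->DC

  step 2 ⇒ step 3: CAABCAABCADCB ⇒ B·AB·AB·CA·B·AB·AB·CA·B·AB·DC·B·CA
    A ↦ AB
    B ↦ CA
    C ↦ B
    D ↦ DC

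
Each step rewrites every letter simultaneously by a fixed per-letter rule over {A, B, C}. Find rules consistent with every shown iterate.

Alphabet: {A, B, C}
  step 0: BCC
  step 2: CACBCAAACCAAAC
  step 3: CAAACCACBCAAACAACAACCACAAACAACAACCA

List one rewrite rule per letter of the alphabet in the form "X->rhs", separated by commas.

  step 2 ⇒ step 3: CACBCAAACCAAAC ⇒ CA·AAC·CA·CB·CA·AAC·AAC·AAC·CA·CA·AAC·AAC·AAC·CA
    A ↦ AAC
    B ↦ CB
    C ↦ CA

A->AAC, B->CB, C->CA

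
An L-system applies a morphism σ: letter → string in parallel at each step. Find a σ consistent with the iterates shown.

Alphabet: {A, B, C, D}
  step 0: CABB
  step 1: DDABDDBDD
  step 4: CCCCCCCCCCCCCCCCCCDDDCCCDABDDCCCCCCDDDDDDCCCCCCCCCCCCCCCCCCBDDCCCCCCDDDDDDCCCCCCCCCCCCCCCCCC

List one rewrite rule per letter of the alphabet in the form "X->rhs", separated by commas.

A->DA, B->BDD, C->D, D->CCC

  step 0 ⇒ step 1: CABB ⇒ D·DA·BDD·BDD
    A ↦ DA
    B ↦ BDD
    C ↦ D
    D ↦ CCC  (constrained at step 1)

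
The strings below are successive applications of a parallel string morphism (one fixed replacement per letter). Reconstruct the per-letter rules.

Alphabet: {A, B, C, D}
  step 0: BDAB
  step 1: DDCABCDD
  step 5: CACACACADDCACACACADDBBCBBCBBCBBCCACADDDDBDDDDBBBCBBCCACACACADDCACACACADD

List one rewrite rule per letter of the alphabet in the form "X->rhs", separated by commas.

  step 0 ⇒ step 1: BDAB ⇒ DD·CA·BC·DD
    A ↦ BC
    B ↦ DD
    D ↦ CA
    C ↦ B  (constrained at step 1)

A->BC, B->DD, C->B, D->CA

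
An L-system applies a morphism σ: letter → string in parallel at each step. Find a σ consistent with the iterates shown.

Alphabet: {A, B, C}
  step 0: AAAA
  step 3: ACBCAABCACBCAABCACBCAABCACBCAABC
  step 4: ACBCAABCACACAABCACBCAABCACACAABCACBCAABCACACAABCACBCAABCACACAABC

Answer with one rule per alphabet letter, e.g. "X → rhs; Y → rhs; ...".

A->AC, B->AA, C->BC

  step 3 ⇒ step 4: ACBCAABCACBCAABCACBCAABCACBCAABC ⇒ AC·BC·AA·BC·AC·AC·AA·BC·AC·BC·AA·BC·AC·AC·AA·BC·AC·BC·AA·BC·AC·AC·AA·BC·AC·BC·AA·BC·AC·AC·AA·BC
    A ↦ AC
    B ↦ AA
    C ↦ BC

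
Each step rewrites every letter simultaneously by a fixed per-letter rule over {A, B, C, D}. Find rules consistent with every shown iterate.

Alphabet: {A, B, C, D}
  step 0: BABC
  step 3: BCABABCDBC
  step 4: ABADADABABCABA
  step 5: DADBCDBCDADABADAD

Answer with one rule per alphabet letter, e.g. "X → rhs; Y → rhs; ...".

  step 4 ⇒ step 5: ABADADABABCABA ⇒ D·A·D·BC·D·BC·D·A·D·A·BA·D·A·D
    A ↦ D
    B ↦ A
    C ↦ BA
    D ↦ BC

A->D, B->A, C->BA, D->BC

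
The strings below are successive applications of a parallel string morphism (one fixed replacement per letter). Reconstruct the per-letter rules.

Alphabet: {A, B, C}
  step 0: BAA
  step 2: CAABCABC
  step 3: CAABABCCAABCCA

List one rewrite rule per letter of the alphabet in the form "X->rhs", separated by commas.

A->AB, B->C, C->CA

  step 2 ⇒ step 3: CAABCABC ⇒ CA·AB·AB·C·CA·AB·C·CA
    A ↦ AB
    B ↦ C
    C ↦ CA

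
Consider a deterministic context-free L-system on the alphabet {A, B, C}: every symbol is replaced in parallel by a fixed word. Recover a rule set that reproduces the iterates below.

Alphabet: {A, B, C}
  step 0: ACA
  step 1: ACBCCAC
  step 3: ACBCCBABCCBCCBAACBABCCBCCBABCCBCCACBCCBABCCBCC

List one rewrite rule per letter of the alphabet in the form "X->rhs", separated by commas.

  step 0 ⇒ step 1: ACA ⇒ AC·BCC·AC
    A ↦ AC
    C ↦ BCC
    B ↦ BA  (constrained at step 1)

A->AC, B->BA, C->BCC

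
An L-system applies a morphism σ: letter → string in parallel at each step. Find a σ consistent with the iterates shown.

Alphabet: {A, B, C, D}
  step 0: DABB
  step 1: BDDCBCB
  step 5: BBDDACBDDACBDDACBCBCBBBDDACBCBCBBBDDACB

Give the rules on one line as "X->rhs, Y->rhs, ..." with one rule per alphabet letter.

  step 0 ⇒ step 1: DABB ⇒ B·DD·CB·CB
    A ↦ DD
    B ↦ CB
    D ↦ B
    C ↦ A  (constrained at step 1)

A->DD, B->CB, C->A, D->B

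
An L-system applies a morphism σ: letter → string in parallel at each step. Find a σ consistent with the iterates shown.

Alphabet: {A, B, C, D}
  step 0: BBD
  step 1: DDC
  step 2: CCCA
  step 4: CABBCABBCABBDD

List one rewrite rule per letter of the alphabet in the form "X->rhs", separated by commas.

A->BB, B->D, C->CA, D->C

  step 1 ⇒ step 2: DDC ⇒ C·C·CA
    C ↦ CA
    D ↦ C
    A ↦ BB  (constrained at step 2)
  step 0 ⇒ step 1: BBD ⇒ D·D·C
    B ↦ D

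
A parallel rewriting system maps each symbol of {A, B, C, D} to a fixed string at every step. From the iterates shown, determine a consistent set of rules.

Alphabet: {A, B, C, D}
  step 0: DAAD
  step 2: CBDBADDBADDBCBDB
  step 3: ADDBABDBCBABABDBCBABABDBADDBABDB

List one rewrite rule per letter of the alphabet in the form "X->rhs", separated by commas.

A->CB, B->DB, C->AD, D->AB

  step 2 ⇒ step 3: CBDBADDBADDBCBDB ⇒ AD·DB·AB·DB·CB·AB·AB·DB·CB·AB·AB·DB·AD·DB·AB·DB
    A ↦ CB
    B ↦ DB
    C ↦ AD
    D ↦ AB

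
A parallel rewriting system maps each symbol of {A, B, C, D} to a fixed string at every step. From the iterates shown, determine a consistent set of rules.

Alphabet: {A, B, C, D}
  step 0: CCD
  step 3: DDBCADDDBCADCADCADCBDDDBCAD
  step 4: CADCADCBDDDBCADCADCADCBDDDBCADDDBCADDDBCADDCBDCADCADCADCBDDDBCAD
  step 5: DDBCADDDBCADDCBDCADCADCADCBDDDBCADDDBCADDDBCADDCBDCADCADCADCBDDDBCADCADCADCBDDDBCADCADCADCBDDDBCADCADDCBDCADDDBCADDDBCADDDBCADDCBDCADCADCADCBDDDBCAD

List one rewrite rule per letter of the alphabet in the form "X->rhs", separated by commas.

A->DB, B->CBD, C->D, D->CAD

  step 4 ⇒ step 5: CADCADCBDDDBCADCADCADCBDDDBCADDDBCADDDBCADDCBDCADCADCADCBDDDBCAD ⇒ D·DB·CAD·D·DB·CAD·D·CBD·CAD·CAD·CAD·CBD·D·DB·CAD·D·DB·CAD·D·DB·CAD·D·CBD·CAD·CAD·CAD·CBD·D·DB·CAD·CAD·CAD·CBD·D·DB·CAD·CAD·CAD·CBD·D·DB·CAD·CAD·D·CBD·CAD·D·DB·CAD·D·DB·CAD·D·DB·CAD·D·CBD·CAD·CAD·CAD·CBD·D·DB·CAD
    A ↦ DB
    B ↦ CBD
    C ↦ D
    D ↦ CAD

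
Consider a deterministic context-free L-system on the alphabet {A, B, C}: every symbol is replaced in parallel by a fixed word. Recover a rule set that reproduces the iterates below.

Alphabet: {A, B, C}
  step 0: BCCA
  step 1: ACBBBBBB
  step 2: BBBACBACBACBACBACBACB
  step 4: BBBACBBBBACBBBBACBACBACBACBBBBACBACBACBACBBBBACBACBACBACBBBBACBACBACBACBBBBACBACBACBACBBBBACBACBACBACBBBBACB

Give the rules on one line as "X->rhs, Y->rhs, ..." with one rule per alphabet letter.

A->B, B->ACB, C->BB

  step 1 ⇒ step 2: ACBBBBBB ⇒ B·BB·ACB·ACB·ACB·ACB·ACB·ACB
    A ↦ B
    B ↦ ACB
    C ↦ BB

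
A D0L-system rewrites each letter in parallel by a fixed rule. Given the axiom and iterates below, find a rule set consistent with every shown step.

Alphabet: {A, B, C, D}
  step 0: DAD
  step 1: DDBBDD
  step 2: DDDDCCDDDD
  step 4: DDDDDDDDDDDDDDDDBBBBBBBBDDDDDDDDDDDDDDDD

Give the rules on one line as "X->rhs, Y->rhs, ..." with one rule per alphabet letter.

  step 1 ⇒ step 2: DDBBDD ⇒ DD·DD·C·C·DD·DD
    B ↦ C
    D ↦ DD
  step 0 ⇒ step 1: DAD ⇒ DD·BB·DD
    A ↦ BB
    C ↦ AA  (constrained at step 2)

A->BB, B->C, C->AA, D->DD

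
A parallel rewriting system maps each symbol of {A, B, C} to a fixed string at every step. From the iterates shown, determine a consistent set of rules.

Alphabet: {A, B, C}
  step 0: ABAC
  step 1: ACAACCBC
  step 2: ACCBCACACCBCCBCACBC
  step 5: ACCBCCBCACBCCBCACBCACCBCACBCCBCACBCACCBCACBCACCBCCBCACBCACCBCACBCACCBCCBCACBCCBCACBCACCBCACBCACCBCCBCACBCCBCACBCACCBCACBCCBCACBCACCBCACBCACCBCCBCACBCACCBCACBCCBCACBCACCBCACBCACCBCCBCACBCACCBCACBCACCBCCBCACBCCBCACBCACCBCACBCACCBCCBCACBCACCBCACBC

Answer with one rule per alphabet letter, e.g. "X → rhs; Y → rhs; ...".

A->AC, B->A, C->CBC

  step 1 ⇒ step 2: ACAACCBC ⇒ AC·CBC·AC·AC·CBC·CBC·A·CBC
    A ↦ AC
    B ↦ A
    C ↦ CBC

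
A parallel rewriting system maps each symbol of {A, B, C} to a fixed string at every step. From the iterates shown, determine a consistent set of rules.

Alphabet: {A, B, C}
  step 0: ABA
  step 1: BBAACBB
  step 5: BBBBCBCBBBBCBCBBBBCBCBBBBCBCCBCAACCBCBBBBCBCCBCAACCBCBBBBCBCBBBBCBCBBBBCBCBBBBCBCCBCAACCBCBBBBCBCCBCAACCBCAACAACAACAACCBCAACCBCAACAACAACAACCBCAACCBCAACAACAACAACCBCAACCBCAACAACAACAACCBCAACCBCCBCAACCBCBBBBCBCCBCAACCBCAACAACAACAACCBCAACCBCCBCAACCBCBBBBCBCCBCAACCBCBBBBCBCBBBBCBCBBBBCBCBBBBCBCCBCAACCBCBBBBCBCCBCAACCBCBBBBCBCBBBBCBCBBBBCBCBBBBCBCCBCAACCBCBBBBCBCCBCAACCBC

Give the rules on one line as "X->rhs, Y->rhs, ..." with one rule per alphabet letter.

A->BB, B->AAC, C->CBC

  step 0 ⇒ step 1: ABA ⇒ BB·AAC·BB
    A ↦ BB
    B ↦ AAC
    C ↦ CBC  (constrained at step 1)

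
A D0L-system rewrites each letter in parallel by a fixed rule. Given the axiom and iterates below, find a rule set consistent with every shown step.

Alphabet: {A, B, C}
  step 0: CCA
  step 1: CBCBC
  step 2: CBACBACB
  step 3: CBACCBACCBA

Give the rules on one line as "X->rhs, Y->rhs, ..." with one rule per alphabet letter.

A->C, B->A, C->CB

  step 2 ⇒ step 3: CBACBACB ⇒ CB·A·C·CB·A·C·CB·A
    A ↦ C
    B ↦ A
    C ↦ CB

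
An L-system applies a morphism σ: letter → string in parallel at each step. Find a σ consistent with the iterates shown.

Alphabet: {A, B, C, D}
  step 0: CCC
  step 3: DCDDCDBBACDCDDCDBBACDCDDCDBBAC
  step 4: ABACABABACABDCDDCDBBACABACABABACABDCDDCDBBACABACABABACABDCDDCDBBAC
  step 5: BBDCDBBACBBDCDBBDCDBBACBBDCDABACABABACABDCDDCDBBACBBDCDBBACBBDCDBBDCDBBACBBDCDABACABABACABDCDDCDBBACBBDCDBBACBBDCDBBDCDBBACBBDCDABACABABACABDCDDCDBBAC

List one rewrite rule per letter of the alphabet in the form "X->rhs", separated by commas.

  step 4 ⇒ step 5: ABACABABACABDCDDCDBBACABACABABACABDCDDCDBBACABACABABACABDCDDCDBBAC ⇒ BB·DCD·BB·AC·BB·DCD·BB·DCD·BB·AC·BB·DCD·AB·AC·AB·AB·AC·AB·DCD·DCD·BB·AC·BB·DCD·BB·AC·BB·DCD·BB·DCD·BB·AC·BB·DCD·AB·AC·AB·AB·AC·AB·DCD·DCD·BB·AC·BB·DCD·BB·AC·BB·DCD·BB·DCD·BB·AC·BB·DCD·AB·AC·AB·AB·AC·AB·DCD·DCD·BB·AC
    A ↦ BB
    B ↦ DCD
    C ↦ AC
    D ↦ AB

A->BB, B->DCD, C->AC, D->AB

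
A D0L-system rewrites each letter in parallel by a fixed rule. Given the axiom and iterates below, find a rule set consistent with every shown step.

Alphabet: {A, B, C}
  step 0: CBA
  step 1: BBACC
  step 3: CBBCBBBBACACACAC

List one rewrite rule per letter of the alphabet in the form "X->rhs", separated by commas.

  step 0 ⇒ step 1: CBA ⇒ BB·AC·C
    A ↦ C
    B ↦ AC
    C ↦ BB

A->C, B->AC, C->BB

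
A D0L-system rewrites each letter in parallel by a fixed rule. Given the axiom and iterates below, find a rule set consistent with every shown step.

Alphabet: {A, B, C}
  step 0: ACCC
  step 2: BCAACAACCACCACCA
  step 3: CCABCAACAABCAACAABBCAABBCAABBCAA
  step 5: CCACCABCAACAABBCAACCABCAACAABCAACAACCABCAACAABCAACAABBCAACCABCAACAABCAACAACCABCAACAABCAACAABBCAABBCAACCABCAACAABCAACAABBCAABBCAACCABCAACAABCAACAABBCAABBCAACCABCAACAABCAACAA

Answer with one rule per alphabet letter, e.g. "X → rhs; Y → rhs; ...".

A->CAA, B->CCA, C->B

  step 2 ⇒ step 3: BCAACAACCACCACCA ⇒ CCA·B·CAA·CAA·B·CAA·CAA·B·B·CAA·B·B·CAA·B·B·CAA
    A ↦ CAA
    B ↦ CCA
    C ↦ B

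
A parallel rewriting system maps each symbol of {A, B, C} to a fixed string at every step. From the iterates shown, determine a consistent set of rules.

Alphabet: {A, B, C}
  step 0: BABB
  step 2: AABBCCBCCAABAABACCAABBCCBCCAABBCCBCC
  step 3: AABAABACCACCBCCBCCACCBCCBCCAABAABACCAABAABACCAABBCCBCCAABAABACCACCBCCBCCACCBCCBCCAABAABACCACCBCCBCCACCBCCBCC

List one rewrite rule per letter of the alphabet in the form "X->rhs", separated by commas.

A->AAB, B->ACC, C->BCC

  step 2 ⇒ step 3: AABBCCBCCAABAABACCAABBCCBCCAABBCCBCC ⇒ AAB·AAB·ACC·ACC·BCC·BCC·ACC·BCC·BCC·AAB·AAB·ACC·AAB·AAB·ACC·AAB·BCC·BCC·AAB·AAB·ACC·ACC·BCC·BCC·ACC·BCC·BCC·AAB·AAB·ACC·ACC·BCC·BCC·ACC·BCC·BCC
    A ↦ AAB
    B ↦ ACC
    C ↦ BCC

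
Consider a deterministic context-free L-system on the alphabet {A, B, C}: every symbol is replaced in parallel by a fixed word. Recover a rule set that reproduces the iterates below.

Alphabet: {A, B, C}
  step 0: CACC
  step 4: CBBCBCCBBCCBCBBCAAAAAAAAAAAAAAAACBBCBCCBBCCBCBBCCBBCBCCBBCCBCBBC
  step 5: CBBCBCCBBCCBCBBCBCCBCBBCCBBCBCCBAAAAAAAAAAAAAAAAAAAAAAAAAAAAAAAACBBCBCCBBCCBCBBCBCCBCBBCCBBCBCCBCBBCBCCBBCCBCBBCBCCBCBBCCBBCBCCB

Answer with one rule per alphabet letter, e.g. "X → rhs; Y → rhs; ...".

A->AA, B->BC, C->CB

  step 4 ⇒ step 5: CBBCBCCBBCCBCBBCAAAAAAAAAAAAAAAACBBCBCCBBCCBCBBCCBBCBCCBBCCBCBBC ⇒ CB·BC·BC·CB·BC·CB·CB·BC·BC·CB·CB·BC·CB·BC·BC·CB·AA·AA·AA·AA·AA·AA·AA·AA·AA·AA·AA·AA·AA·AA·AA·AA·CB·BC·BC·CB·BC·CB·CB·BC·BC·CB·CB·BC·CB·BC·BC·CB·CB·BC·BC·CB·BC·CB·CB·BC·BC·CB·CB·BC·CB·BC·BC·CB
    A ↦ AA
    B ↦ BC
    C ↦ CB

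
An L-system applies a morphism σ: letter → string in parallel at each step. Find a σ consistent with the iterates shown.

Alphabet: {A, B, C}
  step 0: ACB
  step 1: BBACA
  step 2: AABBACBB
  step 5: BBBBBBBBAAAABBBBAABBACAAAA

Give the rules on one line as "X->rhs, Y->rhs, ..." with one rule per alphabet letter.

  step 1 ⇒ step 2: BBACA ⇒ A·A·BB·AC·BB
    A ↦ BB
    B ↦ A
    C ↦ AC

A->BB, B->A, C->AC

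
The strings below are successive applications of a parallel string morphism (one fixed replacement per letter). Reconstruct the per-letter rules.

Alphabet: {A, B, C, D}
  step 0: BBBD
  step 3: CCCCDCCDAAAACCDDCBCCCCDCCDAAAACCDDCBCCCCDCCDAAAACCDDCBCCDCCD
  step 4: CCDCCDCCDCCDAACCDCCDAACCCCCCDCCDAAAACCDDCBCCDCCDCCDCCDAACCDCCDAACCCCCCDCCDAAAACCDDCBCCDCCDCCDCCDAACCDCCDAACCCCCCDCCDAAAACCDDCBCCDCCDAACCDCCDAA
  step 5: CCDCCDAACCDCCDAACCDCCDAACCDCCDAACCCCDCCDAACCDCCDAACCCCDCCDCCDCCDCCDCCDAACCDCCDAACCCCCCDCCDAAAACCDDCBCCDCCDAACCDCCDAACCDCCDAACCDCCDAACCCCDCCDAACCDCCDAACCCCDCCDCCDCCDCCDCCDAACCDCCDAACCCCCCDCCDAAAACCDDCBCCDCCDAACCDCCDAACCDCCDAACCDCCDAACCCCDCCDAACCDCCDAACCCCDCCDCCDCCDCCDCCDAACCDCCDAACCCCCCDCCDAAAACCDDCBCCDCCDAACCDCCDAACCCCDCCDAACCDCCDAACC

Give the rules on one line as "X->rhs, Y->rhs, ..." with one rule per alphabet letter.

  step 4 ⇒ step 5: CCDCCDCCDCCDAACCDCCDAACCCCCCDCCDAAAACCDDCBCCDCCDCCDCCDAACCDCCDAACCCCCCDCCDAAAACCDDCBCCDCCDCCDCCDAACCDCCDAACCCCCCDCCDAAAACCDDCBCCDCCDAACCDCCDAA ⇒ CCD·CCD·AA·CCD·CCD·AA·CCD·CCD·AA·CCD·CCD·AA·C·C·CCD·CCD·AA·CCD·CCD·AA·C·C·CCD·CCD·CCD·CCD·CCD·CCD·AA·CCD·CCD·AA·C·C·C·C·CCD·CCD·AA·AA·CCD·DCB·CCD·CCD·AA·CCD·CCD·AA·CCD·CCD·AA·CCD·CCD·AA·C·C·CCD·CCD·AA·CCD·CCD·AA·C·C·CCD·CCD·CCD·CCD·CCD·CCD·AA·CCD·CCD·AA·C·C·C·C·CCD·CCD·AA·AA·CCD·DCB·CCD·CCD·AA·CCD·CCD·AA·CCD·CCD·AA·CCD·CCD·AA·C·C·CCD·CCD·AA·CCD·CCD·AA·C·C·CCD·CCD·CCD·CCD·CCD·CCD·AA·CCD·CCD·AA·C·C·C·C·CCD·CCD·AA·AA·CCD·DCB·CCD·CCD·AA·CCD·CCD·AA·C·C·CCD·CCD·AA·CCD·CCD·AA·C·C
    A ↦ C
    B ↦ DCB
    C ↦ CCD
    D ↦ AA

A->C, B->DCB, C->CCD, D->AA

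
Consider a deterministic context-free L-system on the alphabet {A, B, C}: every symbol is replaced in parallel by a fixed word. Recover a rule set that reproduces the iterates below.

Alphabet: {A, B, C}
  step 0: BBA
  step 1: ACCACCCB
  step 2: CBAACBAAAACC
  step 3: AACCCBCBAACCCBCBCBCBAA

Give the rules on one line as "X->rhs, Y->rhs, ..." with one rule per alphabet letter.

A->CB, B->ACC, C->A

  step 2 ⇒ step 3: CBAACBAAAACC ⇒ A·ACC·CB·CB·A·ACC·CB·CB·CB·CB·A·A
    A ↦ CB
    B ↦ ACC
    C ↦ A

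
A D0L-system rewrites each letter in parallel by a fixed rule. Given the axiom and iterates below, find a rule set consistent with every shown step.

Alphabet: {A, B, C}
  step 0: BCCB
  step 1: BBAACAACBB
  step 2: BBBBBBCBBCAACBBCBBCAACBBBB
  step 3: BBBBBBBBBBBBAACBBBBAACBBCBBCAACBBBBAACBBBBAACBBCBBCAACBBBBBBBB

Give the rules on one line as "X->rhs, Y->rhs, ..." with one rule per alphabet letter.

A->BBC, B->BB, C->AAC

  step 2 ⇒ step 3: BBBBBBCBBCAACBBCBBCAACBBBB ⇒ BB·BB·BB·BB·BB·BB·AAC·BB·BB·AAC·BBC·BBC·AAC·BB·BB·AAC·BB·BB·AAC·BBC·BBC·AAC·BB·BB·BB·BB
    A ↦ BBC
    B ↦ BB
    C ↦ AAC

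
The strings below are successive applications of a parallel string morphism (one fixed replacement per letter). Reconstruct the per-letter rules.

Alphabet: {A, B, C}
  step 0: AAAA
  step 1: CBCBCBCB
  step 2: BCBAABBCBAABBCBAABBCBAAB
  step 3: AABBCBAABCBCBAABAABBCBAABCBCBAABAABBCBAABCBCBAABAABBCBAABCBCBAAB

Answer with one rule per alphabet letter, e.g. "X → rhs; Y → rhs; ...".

A->CB, B->AAB, C->BCB

  step 2 ⇒ step 3: BCBAABBCBAABBCBAABBCBAAB ⇒ AAB·BCB·AAB·CB·CB·AAB·AAB·BCB·AAB·CB·CB·AAB·AAB·BCB·AAB·CB·CB·AAB·AAB·BCB·AAB·CB·CB·AAB
    A ↦ CB
    B ↦ AAB
    C ↦ BCB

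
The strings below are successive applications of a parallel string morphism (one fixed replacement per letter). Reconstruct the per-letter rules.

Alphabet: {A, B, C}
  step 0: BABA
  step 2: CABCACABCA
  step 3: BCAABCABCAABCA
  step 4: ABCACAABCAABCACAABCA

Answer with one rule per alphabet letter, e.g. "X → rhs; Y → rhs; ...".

  step 3 ⇒ step 4: BCAABCABCAABCA ⇒ A·B·CA·CA·A·B·CA·A·B·CA·CA·A·B·CA
    A ↦ CA
    B ↦ A
    C ↦ B

A->CA, B->A, C->B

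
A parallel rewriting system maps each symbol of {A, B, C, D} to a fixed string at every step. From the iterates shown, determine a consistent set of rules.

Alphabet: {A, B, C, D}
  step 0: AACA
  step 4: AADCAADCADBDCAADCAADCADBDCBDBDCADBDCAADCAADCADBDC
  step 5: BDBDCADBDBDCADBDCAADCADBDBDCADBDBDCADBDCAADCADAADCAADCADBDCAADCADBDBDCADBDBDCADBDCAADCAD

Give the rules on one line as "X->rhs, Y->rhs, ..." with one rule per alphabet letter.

A->BD, B->AAD, C->AD, D->C

  step 4 ⇒ step 5: AADCAADCADBDCAADCAADCADBDCBDBDCADBDCAADCAADCADBDC ⇒ BD·BD·C·AD·BD·BD·C·AD·BD·C·AAD·C·AD·BD·BD·C·AD·BD·BD·C·AD·BD·C·AAD·C·AD·AAD·C·AAD·C·AD·BD·C·AAD·C·AD·BD·BD·C·AD·BD·BD·C·AD·BD·C·AAD·C·AD
    A ↦ BD
    B ↦ AAD
    C ↦ AD
    D ↦ C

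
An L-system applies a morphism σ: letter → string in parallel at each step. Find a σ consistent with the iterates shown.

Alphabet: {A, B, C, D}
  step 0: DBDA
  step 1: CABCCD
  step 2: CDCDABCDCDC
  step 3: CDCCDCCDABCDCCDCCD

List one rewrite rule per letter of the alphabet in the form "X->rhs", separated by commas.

  step 2 ⇒ step 3: CDCDABCDCDC ⇒ CD·C·CD·C·CD·AB·CD·C·CD·C·CD
    A ↦ CD
    B ↦ AB
    C ↦ CD
    D ↦ C

A->CD, B->AB, C->CD, D->C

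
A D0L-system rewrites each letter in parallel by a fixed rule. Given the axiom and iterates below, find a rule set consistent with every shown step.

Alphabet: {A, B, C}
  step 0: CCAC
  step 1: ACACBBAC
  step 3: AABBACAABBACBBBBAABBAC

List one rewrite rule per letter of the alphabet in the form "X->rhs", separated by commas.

A->BB, B->A, C->AC

  step 0 ⇒ step 1: CCAC ⇒ AC·AC·BB·AC
    A ↦ BB
    C ↦ AC
    B ↦ A  (constrained at step 1)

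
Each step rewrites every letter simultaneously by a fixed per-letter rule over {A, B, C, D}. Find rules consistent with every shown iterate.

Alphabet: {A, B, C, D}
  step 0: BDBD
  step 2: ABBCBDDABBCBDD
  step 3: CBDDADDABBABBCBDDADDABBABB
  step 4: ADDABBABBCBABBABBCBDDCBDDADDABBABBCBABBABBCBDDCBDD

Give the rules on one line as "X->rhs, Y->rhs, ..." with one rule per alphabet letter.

  step 3 ⇒ step 4: CBDDADDABBABBCBDDADDABBABB ⇒ AD·D·ABB·ABB·CB·ABB·ABB·CB·D·D·CB·D·D·AD·D·ABB·ABB·CB·ABB·ABB·CB·D·D·CB·D·D
    A ↦ CB
    B ↦ D
    C ↦ AD
    D ↦ ABB

A->CB, B->D, C->AD, D->ABB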